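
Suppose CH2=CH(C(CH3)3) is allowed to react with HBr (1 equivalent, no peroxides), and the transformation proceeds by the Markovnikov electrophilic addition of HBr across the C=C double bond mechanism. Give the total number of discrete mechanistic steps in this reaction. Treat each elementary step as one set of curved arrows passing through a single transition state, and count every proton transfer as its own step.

3

Step 1: Electrophilic addition begins with the π(C=C) electrons forming a bond to the proton of HBr. Following Markovnikov's rule, the resulting cation is secondary. The H–Br bond breaks heterolytically, releasing Br⁻.
Step 2: A methyl group with its bonding pair migrates from the adjacent tert-butyl carbon to the cationic centre — a 1,2-methyl shift — upgrading the secondary cation to a tertiary one.
Step 3: The Br⁻ anion donates a lone pair to the carbocation, forming the new C–Br σ-bond and giving the neutral alkyl halide.
Total: 3 elementary steps.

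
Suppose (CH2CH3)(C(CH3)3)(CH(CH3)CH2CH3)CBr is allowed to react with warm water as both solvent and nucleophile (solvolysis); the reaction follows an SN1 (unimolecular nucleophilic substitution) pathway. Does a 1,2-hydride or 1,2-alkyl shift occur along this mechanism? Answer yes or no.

The first-formed carbocation is tertiary.
No single 1,2-shift to an adjacent carbon would produce a more-substituted cation than the one already present, so no rearrangement occurs.

no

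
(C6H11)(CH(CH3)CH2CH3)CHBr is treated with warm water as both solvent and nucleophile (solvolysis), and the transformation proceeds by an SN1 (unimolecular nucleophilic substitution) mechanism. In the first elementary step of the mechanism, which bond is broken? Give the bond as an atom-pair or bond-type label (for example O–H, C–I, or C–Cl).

Step 1: Rate-determining heterolysis of the C–Br bond gives Br⁻ and a secondary carbocation.
The bond broken in this step is the C–Br bond.

C–Br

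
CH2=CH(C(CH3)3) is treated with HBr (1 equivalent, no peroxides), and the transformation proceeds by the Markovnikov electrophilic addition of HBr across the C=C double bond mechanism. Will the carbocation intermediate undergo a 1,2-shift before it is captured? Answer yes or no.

yes

The first-formed carbocation is secondary.
The adjacent tert-butyl carbon has no hydrogen but bears methyl groups; migration of one methyl with its bonding pair (a 1,2-methyl shift) places the charge on a tertiary centre.
Tertiary is more stable than secondary, so the shift occurs.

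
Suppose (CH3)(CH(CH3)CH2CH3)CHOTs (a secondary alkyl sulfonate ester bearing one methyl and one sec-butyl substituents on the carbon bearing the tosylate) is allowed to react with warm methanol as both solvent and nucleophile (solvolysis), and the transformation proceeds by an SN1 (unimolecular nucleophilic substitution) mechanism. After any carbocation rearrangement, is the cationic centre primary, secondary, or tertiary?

tertiary

Step 1: The C–O bond breaks with both electrons going to the tosylate; TsO⁻ leaves and a secondary carbocation remains.
Step 2: A hydride (H with its bonding pair) migrates from the adjacent sec-butyl carbon to the cationic centre — a 1,2-hydride shift — upgrading the secondary cation to a tertiary one.
The cation rearranges from secondary to tertiary via a 1,2-hydride shift from the adjacent sec-butyl carbon; the tertiary cation is what reacts next.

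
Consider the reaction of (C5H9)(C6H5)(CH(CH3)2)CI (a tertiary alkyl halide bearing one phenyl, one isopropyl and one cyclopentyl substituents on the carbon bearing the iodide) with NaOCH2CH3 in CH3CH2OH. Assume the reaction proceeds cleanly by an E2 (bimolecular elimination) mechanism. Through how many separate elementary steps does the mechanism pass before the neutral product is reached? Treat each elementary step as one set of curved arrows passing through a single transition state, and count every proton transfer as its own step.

1

Step 1: In one step, CH3CH2O⁻ pulls off a β-proton, the C–I bond cleaves, and a C=C double bond forms between the α- and β-carbons (E2, anti elimination).
Total: 1 elementary step.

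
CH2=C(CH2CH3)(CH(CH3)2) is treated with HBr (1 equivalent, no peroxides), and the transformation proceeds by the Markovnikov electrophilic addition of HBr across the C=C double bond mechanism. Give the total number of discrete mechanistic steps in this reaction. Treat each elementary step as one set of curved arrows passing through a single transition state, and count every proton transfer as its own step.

2

Step 1: Electrophilic addition begins with the π(C=C) electrons forming a bond to the proton of HBr. Following Markovnikov's rule, the resulting cation is tertiary. The H–Br bond breaks heterolytically, releasing Br⁻.
(No 1,2-shift: no single shift to an adjacent carbon would give a more stable cation.)
Step 2: Nucleophilic attack by Br⁻ on the carbocation completes the addition, giving R–Br.
Total: 2 elementary steps.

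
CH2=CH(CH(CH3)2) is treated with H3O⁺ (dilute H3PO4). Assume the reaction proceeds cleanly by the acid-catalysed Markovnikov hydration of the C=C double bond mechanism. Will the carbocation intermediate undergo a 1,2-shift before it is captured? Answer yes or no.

The first-formed carbocation is secondary.
The adjacent isopropyl carbon already bears 2 other carbon substituents and has a hydrogen to migrate; after a 1,2-hydride shift from that carbon the positive charge sits on a tertiary centre.
Tertiary is more stable than secondary, so the shift occurs.

yes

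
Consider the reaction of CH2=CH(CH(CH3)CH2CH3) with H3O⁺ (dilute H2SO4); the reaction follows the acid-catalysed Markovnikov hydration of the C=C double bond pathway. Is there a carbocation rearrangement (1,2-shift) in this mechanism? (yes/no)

The first-formed carbocation is secondary.
The adjacent sec-butyl carbon already bears 2 other carbon substituents and has a hydrogen to migrate; after a 1,2-hydride shift from that carbon the positive charge sits on a tertiary centre.
Tertiary is more stable than secondary, so the shift occurs.

yes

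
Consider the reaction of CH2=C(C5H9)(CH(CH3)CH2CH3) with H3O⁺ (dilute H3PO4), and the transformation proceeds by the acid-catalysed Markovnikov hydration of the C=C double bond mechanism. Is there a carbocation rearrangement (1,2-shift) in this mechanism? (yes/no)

The first-formed carbocation is tertiary.
No single 1,2-shift to an adjacent carbon would produce a more-substituted cation than the one already present, so no rearrangement occurs.

no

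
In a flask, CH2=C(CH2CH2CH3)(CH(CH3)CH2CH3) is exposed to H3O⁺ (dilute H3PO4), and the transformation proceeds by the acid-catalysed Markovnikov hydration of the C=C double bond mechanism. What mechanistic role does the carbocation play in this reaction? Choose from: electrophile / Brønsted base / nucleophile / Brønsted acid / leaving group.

Step 2: A lone pair on the oxygen of H2O attacks the carbocation, forming a C–O bond and an oxonium ion (a protonated alcohol).
The carbocation accepts an electron pair into an empty or π* orbital — it is the electrophile.

electrophile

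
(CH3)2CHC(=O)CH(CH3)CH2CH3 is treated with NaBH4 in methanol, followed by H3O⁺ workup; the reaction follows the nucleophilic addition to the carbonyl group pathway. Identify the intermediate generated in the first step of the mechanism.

Step 1: H⁻ (delivered from BH4⁻) attacks the sp² carbonyl carbon; the C=O π bond breaks and the electrons end up as a lone pair on the alkoxide oxygen of the tetrahedral intermediate.
After step 1 the species present is a tetrahedral alkoxide intermediate.

tetrahedral alkoxide intermediate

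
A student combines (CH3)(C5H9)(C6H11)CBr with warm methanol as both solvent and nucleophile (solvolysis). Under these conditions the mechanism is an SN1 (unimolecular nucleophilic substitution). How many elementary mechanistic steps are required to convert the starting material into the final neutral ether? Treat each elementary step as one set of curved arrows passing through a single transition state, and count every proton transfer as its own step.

3

Step 1: The C–Br bond breaks with both electrons going to the bromide; Br⁻ leaves and a tertiary carbocation remains.
(No 1,2-shift: no single shift to an adjacent carbon would give a more stable cation.)
Step 2: A lone pair on the oxygen of CH3OH attacks the carbocation, forming a new C–O σ-bond and an oxonium ion.
Step 3: Proton transfer from the O–H of the oxonium ion to a solvent molecule delivers the neutral ether.
Total: 3 elementary steps.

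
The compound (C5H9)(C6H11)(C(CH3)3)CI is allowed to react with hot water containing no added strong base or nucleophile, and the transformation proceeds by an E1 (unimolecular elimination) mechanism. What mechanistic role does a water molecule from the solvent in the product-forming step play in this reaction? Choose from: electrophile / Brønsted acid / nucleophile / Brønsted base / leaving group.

Brønsted base

Step 2: A water molecule (solvent) deprotonates a β-carbon; as the C–H bond breaks, those electrons form the new alkene π bond.
A water molecule from the solvent in the product-forming step accepts a proton in a proton-transfer step — a Brønsted base.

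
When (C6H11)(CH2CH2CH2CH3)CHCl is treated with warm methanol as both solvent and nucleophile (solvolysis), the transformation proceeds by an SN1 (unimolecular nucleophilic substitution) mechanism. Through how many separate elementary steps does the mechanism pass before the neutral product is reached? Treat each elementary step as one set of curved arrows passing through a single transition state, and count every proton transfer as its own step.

4

Step 1: Rate-determining heterolysis of the C–Cl bond gives Cl⁻ and a secondary carbocation.
Step 2: Carbocation rearrangement: a 1,2-hydride shift from the adjacent cyclohexyl carbon converts the initially-formed secondary cation into the more stable tertiary cation.
Step 3: A lone pair on the oxygen of CH3OH attacks the carbocation, forming a new C–O σ-bond and an oxonium ion.
Step 4: Deprotonation of the oxonium oxygen by solvent methanol yields the neutral ether.
Total: 4 elementary steps.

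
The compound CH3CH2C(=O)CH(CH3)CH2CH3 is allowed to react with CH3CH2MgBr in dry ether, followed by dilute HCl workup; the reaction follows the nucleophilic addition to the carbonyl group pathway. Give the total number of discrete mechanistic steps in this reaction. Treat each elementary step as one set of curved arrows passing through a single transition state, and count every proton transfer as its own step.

Step 1: Nucleophilic addition: the carbanion-like carbon of CH3CH2MgBr adds to the carbonyl carbon, pushing the π(C=O) electron pair onto oxygen and giving a tetrahedral alkoxide.
Step 2: Protonation of the alkoxide by dilute HCl workup furnishes an alcohol.
Total: 2 elementary steps.

2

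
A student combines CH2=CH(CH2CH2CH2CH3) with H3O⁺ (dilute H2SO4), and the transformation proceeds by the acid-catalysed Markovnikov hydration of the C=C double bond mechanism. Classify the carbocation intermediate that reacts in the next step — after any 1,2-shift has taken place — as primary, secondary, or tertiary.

secondary

Step 1: Electrophilic addition begins with the π(C=C) electrons forming a bond to the proton of H3O⁺. Following Markovnikov's rule, the resulting cation is secondary. H2O is released.
No single 1,2-shift to an adjacent carbon would give a more-substituted cation, so no rearrangement occurs.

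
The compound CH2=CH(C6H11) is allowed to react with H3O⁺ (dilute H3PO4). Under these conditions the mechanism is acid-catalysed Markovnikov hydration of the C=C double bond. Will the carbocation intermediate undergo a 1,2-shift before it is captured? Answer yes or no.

The first-formed carbocation is secondary.
The adjacent cyclohexyl carbon already bears 2 other carbon substituents and has a hydrogen to migrate; after a 1,2-hydride shift from that carbon the positive charge sits on a tertiary centre.
Tertiary is more stable than secondary, so the shift occurs.

yes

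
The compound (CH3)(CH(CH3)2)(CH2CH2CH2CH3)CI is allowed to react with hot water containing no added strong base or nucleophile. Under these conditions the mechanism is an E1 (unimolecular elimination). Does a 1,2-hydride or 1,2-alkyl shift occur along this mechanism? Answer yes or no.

The first-formed carbocation is tertiary.
No single 1,2-shift to an adjacent carbon would produce a more-substituted cation than the one already present, so no rearrangement occurs.

no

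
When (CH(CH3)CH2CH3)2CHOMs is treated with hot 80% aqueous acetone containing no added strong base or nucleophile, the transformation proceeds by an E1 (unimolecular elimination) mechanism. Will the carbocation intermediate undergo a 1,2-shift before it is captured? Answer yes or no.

yes

The first-formed carbocation is secondary.
The adjacent sec-butyl carbon already bears 2 other carbon substituents and has a hydrogen to migrate; after a 1,2-hydride shift from that carbon the positive charge sits on a tertiary centre.
Tertiary is more stable than secondary, so the shift occurs.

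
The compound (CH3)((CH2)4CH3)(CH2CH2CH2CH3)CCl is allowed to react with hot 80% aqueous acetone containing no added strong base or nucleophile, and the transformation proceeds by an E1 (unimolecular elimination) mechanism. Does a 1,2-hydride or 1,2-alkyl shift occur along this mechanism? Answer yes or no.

The first-formed carbocation is tertiary.
No single 1,2-shift to an adjacent carbon would produce a more-substituted cation than the one already present, so no rearrangement occurs.

no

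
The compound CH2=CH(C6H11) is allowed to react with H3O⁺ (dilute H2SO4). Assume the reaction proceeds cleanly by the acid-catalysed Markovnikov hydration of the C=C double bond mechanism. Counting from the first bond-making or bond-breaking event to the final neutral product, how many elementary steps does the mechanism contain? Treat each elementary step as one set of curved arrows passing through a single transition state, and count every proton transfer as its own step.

4

Step 1: Electrophilic addition begins with the π(C=C) electrons forming a bond to the proton of H3O⁺. Following Markovnikov's rule, the resulting cation is secondary. H2O is released.
Step 2: A hydride (H with its bonding pair) migrates from the adjacent cyclohexyl carbon to the cationic centre — a 1,2-hydride shift — upgrading the secondary cation to a tertiary one.
Step 3: A lone pair on the oxygen of H2O attacks the carbocation, forming a C–O bond and an oxonium ion (a protonated alcohol).
Step 4: Deprotonation of the oxonium ion by a water molecule delivers the neutral alcohol and regenerates the acid catalyst.
Total: 4 elementary steps.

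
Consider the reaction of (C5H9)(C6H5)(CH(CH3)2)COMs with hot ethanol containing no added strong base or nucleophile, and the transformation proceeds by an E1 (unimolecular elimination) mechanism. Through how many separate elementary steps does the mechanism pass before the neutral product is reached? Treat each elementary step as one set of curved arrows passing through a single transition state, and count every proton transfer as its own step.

Step 1: Ionisation: the C–O σ-bond cleaves heterolytically; both bonding electrons depart with MsO⁻, leaving a tertiary carbocation at the α-carbon.
(No 1,2-shift: no single shift to an adjacent carbon would give a more stable cation.)
Step 2: Loss of a β-proton to an ethanol molecule of the solvent: the C–H bonding pair collapses toward the cationic carbon to form the C=C π bond, yielding the alkene.
Total: 2 elementary steps.

2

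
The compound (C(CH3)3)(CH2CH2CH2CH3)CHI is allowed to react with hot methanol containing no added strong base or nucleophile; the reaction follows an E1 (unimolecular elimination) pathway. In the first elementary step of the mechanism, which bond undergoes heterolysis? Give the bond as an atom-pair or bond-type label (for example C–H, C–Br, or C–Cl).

Step 1: Ionisation: the C–I σ-bond cleaves heterolytically; both bonding electrons depart with I⁻, leaving a secondary carbocation at the α-carbon.
The bond broken in this step is the C–I bond.

C–I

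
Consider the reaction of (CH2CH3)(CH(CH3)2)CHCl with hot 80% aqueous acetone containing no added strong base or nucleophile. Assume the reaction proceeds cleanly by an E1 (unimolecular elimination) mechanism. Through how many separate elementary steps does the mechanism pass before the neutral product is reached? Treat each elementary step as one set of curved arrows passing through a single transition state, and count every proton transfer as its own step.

3

Step 1: The C–Cl bond breaks with both electrons going to the chloride; Cl⁻ leaves and a secondary carbocation remains.
Step 2: A 1,2-hydride shift from the adjacent isopropyl carbon moves the positive charge from the secondary centre to an adjacent carbon, generating a more stable tertiary carbocation.
Step 3: A water molecule (solvent) deprotonates a β-carbon; as the C–H bond breaks, those electrons form the new alkene π bond.
Total: 3 elementary steps.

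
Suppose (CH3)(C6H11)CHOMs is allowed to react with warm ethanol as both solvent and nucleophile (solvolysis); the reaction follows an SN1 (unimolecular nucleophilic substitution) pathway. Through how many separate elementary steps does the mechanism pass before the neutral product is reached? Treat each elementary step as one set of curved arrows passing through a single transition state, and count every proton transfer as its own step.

Step 1: Unassisted departure of MsO⁻ (taking the C–O bonding pair) generates a secondary carbocation.
Step 2: A hydride (H with its bonding pair) migrates from the adjacent cyclohexyl carbon to the cationic centre — a 1,2-hydride shift — upgrading the secondary cation to a tertiary one.
Step 3: CH3CH2OH donates an oxygen lone pair into the empty p orbital of the cation, giving a protonated ether (an oxonium ion).
Step 4: A second solvent molecule removes the proton on oxygen, giving the neutral ether product.
Total: 4 elementary steps.

4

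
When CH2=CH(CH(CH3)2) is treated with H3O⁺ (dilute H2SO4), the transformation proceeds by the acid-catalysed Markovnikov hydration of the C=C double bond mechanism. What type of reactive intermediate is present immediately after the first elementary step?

Step 1: Protonation of the alkene by H3O⁺: the π bond acts as the nucleophile and picks up H⁺, giving the more stable (Markovnikov) secondary carbocation. H2O is released.
After step 1 the species present is a secondary carbocation.

secondary carbocation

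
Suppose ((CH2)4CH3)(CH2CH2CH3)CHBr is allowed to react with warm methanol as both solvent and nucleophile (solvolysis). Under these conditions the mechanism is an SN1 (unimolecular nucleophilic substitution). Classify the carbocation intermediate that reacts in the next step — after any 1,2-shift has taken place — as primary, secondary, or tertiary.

Step 1: Unassisted departure of Br⁻ (taking the C–Br bonding pair) generates a secondary carbocation.
No single 1,2-shift to an adjacent carbon would give a more-substituted cation, so no rearrangement occurs.

secondary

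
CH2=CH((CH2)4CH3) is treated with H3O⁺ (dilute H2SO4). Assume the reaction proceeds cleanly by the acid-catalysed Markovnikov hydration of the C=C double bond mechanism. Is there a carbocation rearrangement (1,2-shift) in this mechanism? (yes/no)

no

The first-formed carbocation is secondary.
No single 1,2-shift to an adjacent carbon would produce a more-substituted cation than the one already present, so no rearrangement occurs.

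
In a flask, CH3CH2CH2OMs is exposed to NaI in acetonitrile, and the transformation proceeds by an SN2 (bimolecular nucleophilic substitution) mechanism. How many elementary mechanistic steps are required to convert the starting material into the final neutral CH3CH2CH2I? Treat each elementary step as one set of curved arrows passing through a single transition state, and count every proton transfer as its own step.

1

Step 1: I⁻ attacks the back face of the α-carbon while MsO⁻ departs with the C–O bonding pair — a single concerted displacement through a pentacoordinate transition state.
Total: 1 elementary step.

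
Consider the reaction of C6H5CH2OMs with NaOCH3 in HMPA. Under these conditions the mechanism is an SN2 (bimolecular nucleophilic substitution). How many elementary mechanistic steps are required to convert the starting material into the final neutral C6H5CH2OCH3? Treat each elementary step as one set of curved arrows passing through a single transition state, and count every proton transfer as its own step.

1

Step 1: The methoxide nucleophile donates a lone pair from O to the α-carbon in a backside attack; simultaneously the C–O σ-bond breaks and both of its electrons leave with MsO⁻. One concerted step with inversion of configuration.
Total: 1 elementary step.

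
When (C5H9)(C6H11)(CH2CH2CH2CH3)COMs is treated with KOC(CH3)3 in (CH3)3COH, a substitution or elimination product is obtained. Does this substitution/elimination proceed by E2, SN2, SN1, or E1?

Conditions: a strong/bulky base with a tertiary substrate bearing a β-hydrogen.
These conditions are the textbook signature of the E2 pathway.
A strong (often hindered) base removes a β-H in concert with loss of the leaving group — bimolecular elimination.

E2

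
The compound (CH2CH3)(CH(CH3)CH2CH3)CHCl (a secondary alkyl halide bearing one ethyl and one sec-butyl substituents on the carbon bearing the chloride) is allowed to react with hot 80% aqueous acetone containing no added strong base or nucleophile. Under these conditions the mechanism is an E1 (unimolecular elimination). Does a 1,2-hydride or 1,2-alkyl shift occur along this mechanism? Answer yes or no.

The first-formed carbocation is secondary.
The adjacent sec-butyl carbon already bears 2 other carbon substituents and has a hydrogen to migrate; after a 1,2-hydride shift from that carbon the positive charge sits on a tertiary centre.
Tertiary is more stable than secondary, so the shift occurs.

yes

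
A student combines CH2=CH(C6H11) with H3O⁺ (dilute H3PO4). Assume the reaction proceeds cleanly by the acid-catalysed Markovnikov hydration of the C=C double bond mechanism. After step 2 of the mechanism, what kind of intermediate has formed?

Step 1: The π electrons of the C=C bond attack a proton of H3O⁺; Markovnikov addition places the new C–H on the less-substituted alkene carbon, so the positive charge ends up on the more-substituted carbon — a secondary carbocation. H2O is released.
Step 2: A 1,2-hydride shift from the adjacent cyclohexyl carbon moves the positive charge from the secondary centre to an adjacent carbon, generating a more stable tertiary carbocation.
After step 2 the species present is a tertiary carbocation.

tertiary carbocation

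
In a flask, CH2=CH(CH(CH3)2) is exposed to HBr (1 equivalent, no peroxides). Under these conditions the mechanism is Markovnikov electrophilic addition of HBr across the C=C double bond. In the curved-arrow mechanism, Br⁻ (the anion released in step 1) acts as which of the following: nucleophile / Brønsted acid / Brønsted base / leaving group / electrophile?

nucleophile

Step 3: The Br⁻ anion donates a lone pair to the carbocation, forming the new C–Br σ-bond and giving the neutral alkyl halide.
Br⁻ (the anion released in step 1) donates an electron pair to form a new σ-bond to carbon — it is the nucleophile.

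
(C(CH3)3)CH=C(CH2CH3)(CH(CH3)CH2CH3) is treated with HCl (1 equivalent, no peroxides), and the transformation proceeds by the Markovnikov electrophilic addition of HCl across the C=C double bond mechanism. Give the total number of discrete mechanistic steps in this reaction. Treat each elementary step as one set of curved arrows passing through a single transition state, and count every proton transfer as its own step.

Step 1: The π electrons of the C=C bond attack a proton of HCl; Markovnikov addition places the new C–H on the less-substituted alkene carbon, so the positive charge ends up on the more-substituted carbon — a tertiary carbocation. The H–Cl bond breaks heterolytically, releasing Cl⁻.
(No 1,2-shift: no single shift to an adjacent carbon would give a more stable cation.)
Step 2: Cl⁻ captures the cation: a lone pair on Cl⁻ fills the empty p orbital, producing the alkyl halide product.
Total: 2 elementary steps.

2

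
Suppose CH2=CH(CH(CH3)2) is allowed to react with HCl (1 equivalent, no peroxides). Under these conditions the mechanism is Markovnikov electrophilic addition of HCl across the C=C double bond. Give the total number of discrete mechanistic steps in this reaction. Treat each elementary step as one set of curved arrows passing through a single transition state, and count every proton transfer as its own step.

3

Step 1: Protonation of the alkene by HCl: the π bond acts as the nucleophile and picks up H⁺, giving the more stable (Markovnikov) secondary carbocation. The H–Cl bond breaks heterolytically, releasing Cl⁻.
Step 2: A hydride (H with its bonding pair) migrates from the adjacent isopropyl carbon to the cationic centre — a 1,2-hydride shift — upgrading the secondary cation to a tertiary one.
Step 3: Nucleophilic attack by Cl⁻ on the carbocation completes the addition, giving R–Cl.
Total: 3 elementary steps.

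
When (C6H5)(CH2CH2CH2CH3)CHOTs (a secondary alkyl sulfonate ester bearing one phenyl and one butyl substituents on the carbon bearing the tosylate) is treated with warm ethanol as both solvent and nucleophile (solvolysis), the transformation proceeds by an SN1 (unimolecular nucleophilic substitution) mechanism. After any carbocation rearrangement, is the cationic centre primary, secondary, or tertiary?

secondary

Step 1: Unassisted departure of TsO⁻ (taking the C–O bonding pair) generates a secondary carbocation.
No single 1,2-shift to an adjacent carbon would give a more-substituted cation, so no rearrangement occurs.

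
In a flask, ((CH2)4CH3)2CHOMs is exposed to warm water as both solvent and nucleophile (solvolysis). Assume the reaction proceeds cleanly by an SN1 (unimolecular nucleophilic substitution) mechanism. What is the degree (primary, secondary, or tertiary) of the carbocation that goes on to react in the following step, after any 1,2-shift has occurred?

Step 1: The C–O bond breaks with both electrons going to the mesylate; MsO⁻ leaves and a secondary carbocation remains.
No single 1,2-shift to an adjacent carbon would give a more-substituted cation, so no rearrangement occurs.

secondary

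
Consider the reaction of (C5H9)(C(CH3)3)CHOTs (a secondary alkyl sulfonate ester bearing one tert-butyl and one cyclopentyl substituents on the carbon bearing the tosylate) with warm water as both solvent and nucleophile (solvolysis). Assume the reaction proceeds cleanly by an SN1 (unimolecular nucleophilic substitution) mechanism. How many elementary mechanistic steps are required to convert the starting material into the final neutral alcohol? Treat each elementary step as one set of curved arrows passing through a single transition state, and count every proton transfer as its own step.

Step 1: Unassisted departure of TsO⁻ (taking the C–O bonding pair) generates a secondary carbocation.
Step 2: A hydride (H with its bonding pair) migrates from the adjacent cyclopentyl carbon to the cationic centre — a 1,2-hydride shift — upgrading the secondary cation to a tertiary one.
Step 3: H2O donates an oxygen lone pair into the empty p orbital of the cation, giving a protonated alcohol (an oxonium ion).
Step 4: Proton transfer from the O–H of the oxonium ion to a solvent molecule delivers the neutral alcohol.
Total: 4 elementary steps.

4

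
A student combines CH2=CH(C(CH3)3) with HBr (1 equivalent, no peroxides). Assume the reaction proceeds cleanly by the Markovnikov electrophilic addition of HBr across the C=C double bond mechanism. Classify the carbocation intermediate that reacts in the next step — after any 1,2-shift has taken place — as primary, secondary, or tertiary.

Step 1: Electrophilic addition begins with the π(C=C) electrons forming a bond to the proton of HBr. Following Markovnikov's rule, the resulting cation is secondary. The H–Br bond breaks heterolytically, releasing Br⁻.
Step 2: A methyl group with its bonding pair migrates from the adjacent tert-butyl carbon to the cationic centre — a 1,2-methyl shift — upgrading the secondary cation to a tertiary one.
The cation rearranges from secondary to tertiary via a 1,2-methyl shift from the adjacent tert-butyl carbon; the tertiary cation is what reacts next.

tertiary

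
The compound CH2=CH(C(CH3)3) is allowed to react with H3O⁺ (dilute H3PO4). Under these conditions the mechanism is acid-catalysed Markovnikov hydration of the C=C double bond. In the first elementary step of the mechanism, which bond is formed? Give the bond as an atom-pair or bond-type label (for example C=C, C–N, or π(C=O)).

C–H

Step 1: The π electrons of the C=C bond attack a proton of H3O⁺; Markovnikov addition places the new C–H on the less-substituted alkene carbon, so the positive charge ends up on the more-substituted carbon — a secondary carbocation. H2O is released.
The bond formed in this step is the C–H bond.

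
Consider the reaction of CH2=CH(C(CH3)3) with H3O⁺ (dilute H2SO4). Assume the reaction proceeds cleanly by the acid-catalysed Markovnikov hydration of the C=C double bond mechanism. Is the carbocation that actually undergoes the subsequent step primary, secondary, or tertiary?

Step 1: Protonation of the alkene by H3O⁺: the π bond acts as the nucleophile and picks up H⁺, giving the more stable (Markovnikov) secondary carbocation. H2O is released.
Step 2: Carbocation rearrangement: a 1,2-methyl shift from the adjacent tert-butyl carbon converts the initially-formed secondary cation into the more stable tertiary cation.
The cation rearranges from secondary to tertiary via a 1,2-methyl shift from the adjacent tert-butyl carbon; the tertiary cation is what reacts next.

tertiary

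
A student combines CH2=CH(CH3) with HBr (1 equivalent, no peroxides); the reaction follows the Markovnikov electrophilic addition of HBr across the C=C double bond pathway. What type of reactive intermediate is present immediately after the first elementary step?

secondary carbocation

Step 1: Protonation of the alkene by HBr: the π bond acts as the nucleophile and picks up H⁺, giving the more stable (Markovnikov) secondary carbocation. The H–Br bond breaks heterolytically, releasing Br⁻.
After step 1 the species present is a secondary carbocation.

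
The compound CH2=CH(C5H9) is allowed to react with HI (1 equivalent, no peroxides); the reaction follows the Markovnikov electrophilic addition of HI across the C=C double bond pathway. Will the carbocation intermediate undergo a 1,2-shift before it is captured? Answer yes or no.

The first-formed carbocation is secondary.
The adjacent cyclopentyl carbon already bears 2 other carbon substituents and has a hydrogen to migrate; after a 1,2-hydride shift from that carbon the positive charge sits on a tertiary centre.
Tertiary is more stable than secondary, so the shift occurs.

yes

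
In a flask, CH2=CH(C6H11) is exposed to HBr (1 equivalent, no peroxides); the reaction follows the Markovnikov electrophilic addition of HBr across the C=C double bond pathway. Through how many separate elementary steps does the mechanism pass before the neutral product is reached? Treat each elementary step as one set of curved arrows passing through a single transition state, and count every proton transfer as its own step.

Step 1: The π electrons of the C=C bond attack a proton of HBr; Markovnikov addition places the new C–H on the less-substituted alkene carbon, so the positive charge ends up on the more-substituted carbon — a secondary carbocation. The H–Br bond breaks heterolytically, releasing Br⁻.
Step 2: Carbocation rearrangement: a 1,2-hydride shift from the adjacent cyclohexyl carbon converts the initially-formed secondary cation into the more stable tertiary cation.
Step 3: Nucleophilic attack by Br⁻ on the carbocation completes the addition, giving R–Br.
Total: 3 elementary steps.

3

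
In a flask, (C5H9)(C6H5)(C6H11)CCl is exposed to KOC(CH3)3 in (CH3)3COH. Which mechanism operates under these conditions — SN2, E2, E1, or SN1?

Conditions: a strong/bulky base with a tertiary substrate bearing a β-hydrogen.
These conditions are the textbook signature of the E2 pathway.
A strong (often hindered) base removes a β-H in concert with loss of the leaving group — bimolecular elimination.

E2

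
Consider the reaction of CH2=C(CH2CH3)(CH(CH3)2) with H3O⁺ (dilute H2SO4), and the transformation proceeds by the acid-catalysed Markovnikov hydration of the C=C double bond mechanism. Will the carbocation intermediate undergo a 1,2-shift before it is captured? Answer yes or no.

no

The first-formed carbocation is tertiary.
No single 1,2-shift to an adjacent carbon would produce a more-substituted cation than the one already present, so no rearrangement occurs.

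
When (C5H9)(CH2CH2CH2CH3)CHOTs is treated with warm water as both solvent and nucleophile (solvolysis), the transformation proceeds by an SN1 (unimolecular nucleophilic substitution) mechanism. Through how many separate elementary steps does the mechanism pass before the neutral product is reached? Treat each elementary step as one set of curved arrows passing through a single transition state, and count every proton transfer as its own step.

4

Step 1: Rate-determining heterolysis of the C–O bond gives TsO⁻ and a secondary carbocation.
Step 2: Carbocation rearrangement: a 1,2-hydride shift from the adjacent cyclopentyl carbon converts the initially-formed secondary cation into the more stable tertiary cation.
Step 3: A lone pair on the oxygen of H2O attacks the carbocation, forming a new C–O σ-bond and an oxonium ion.
Step 4: Deprotonation of the oxonium oxygen by solvent water yields the neutral alcohol.
Total: 4 elementary steps.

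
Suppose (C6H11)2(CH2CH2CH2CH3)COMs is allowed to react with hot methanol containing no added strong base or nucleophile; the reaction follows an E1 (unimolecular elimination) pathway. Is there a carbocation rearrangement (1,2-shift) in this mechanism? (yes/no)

no

The first-formed carbocation is tertiary.
No single 1,2-shift to an adjacent carbon would produce a more-substituted cation than the one already present, so no rearrangement occurs.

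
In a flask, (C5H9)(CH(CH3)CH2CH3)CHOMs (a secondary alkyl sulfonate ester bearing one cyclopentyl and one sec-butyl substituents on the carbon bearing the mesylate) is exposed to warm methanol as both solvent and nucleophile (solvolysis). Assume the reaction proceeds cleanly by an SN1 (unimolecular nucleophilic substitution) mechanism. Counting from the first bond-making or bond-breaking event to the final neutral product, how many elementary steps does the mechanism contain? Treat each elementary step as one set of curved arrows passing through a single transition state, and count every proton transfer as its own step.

Step 1: Ionisation: the C–O σ-bond cleaves heterolytically; both bonding electrons depart with MsO⁻, leaving a secondary carbocation at the α-carbon.
Step 2: A 1,2-hydride shift from the adjacent cyclopentyl carbon moves the positive charge from the secondary centre to an adjacent carbon, generating a more stable tertiary carbocation.
Step 3: CH3OH donates an oxygen lone pair into the empty p orbital of the cation, giving a protonated ether (an oxonium ion).
Step 4: Deprotonation of the oxonium oxygen by solvent methanol yields the neutral ether.
Total: 4 elementary steps.

4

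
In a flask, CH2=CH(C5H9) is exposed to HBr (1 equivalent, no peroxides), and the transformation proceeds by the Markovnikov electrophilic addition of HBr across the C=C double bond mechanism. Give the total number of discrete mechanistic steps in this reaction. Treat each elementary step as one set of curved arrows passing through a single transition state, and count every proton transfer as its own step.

Step 1: Electrophilic addition begins with the π(C=C) electrons forming a bond to the proton of HBr. Following Markovnikov's rule, the resulting cation is secondary. The H–Br bond breaks heterolytically, releasing Br⁻.
Step 2: Carbocation rearrangement: a 1,2-hydride shift from the adjacent cyclopentyl carbon converts the initially-formed secondary cation into the more stable tertiary cation.
Step 3: Nucleophilic attack by Br⁻ on the carbocation completes the addition, giving R–Br.
Total: 3 elementary steps.

3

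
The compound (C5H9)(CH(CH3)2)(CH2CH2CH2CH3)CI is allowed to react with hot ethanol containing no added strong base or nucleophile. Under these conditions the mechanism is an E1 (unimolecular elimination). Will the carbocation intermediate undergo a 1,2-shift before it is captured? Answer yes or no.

no

The first-formed carbocation is tertiary.
No single 1,2-shift to an adjacent carbon would produce a more-substituted cation than the one already present, so no rearrangement occurs.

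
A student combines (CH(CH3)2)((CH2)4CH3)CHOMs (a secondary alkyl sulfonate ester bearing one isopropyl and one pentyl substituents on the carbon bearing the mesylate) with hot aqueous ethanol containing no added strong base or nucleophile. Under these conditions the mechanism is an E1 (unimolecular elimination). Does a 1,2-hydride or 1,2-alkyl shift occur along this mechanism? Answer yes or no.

yes

The first-formed carbocation is secondary.
The adjacent isopropyl carbon already bears 2 other carbon substituents and has a hydrogen to migrate; after a 1,2-hydride shift from that carbon the positive charge sits on a tertiary centre.
Tertiary is more stable than secondary, so the shift occurs.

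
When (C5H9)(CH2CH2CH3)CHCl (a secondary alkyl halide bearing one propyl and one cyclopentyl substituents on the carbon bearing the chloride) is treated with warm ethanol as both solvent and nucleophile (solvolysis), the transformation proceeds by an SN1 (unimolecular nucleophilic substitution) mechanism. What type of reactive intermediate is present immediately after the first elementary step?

secondary carbocation

Step 1: Unassisted departure of Cl⁻ (taking the C–Cl bonding pair) generates a secondary carbocation.
After step 1 the species present is a secondary carbocation.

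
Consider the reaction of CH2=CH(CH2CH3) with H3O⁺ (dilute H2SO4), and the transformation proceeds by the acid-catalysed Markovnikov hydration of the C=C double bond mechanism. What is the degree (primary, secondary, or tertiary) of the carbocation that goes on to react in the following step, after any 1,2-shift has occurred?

secondary

Step 1: The π electrons of the C=C bond attack a proton of H3O⁺; Markovnikov addition places the new C–H on the less-substituted alkene carbon, so the positive charge ends up on the more-substituted carbon — a secondary carbocation. H2O is released.
No single 1,2-shift to an adjacent carbon would give a more-substituted cation, so no rearrangement occurs.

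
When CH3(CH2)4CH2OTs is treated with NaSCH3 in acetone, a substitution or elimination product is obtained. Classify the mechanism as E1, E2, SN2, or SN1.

Conditions: a primary substrate with a strong nucleophile in the polar aprotic solvent acetone.
These conditions are the textbook signature of the SN2 pathway.
An unhindered substrate with a strong nucleophile in a polar aprotic solvent favours one-step backside displacement.

SN2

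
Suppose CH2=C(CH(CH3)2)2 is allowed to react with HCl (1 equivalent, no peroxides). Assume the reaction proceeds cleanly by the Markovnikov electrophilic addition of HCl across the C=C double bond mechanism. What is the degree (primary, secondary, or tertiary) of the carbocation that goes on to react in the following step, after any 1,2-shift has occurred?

Step 1: Electrophilic addition begins with the π(C=C) electrons forming a bond to the proton of HCl. Following Markovnikov's rule, the resulting cation is tertiary. The H–Cl bond breaks heterolytically, releasing Cl⁻.
No single 1,2-shift to an adjacent carbon would give a more-substituted cation, so no rearrangement occurs.

tertiary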